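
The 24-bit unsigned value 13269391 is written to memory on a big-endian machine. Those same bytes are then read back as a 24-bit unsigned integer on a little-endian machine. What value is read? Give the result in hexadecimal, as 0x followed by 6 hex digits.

13269391 in 24-bit hexadecimal is 0xCA798F.
Stored big-endian, the bytes at ascending addresses are CA 79 8F.
Read back as little-endian, the first byte is least significant, giving 0x8F79CA.

0x8F79CA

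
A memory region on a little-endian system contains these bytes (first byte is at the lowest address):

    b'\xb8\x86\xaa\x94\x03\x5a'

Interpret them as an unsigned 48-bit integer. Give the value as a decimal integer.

98971425605304

Little-endian stores the least-significant byte at the lowest address.
Reassemble most-significant byte first: 5A 03 94 AA 86 B8 → 0x5A0394AA86B8.
0x5A0394AA86B8 = 98971425605304.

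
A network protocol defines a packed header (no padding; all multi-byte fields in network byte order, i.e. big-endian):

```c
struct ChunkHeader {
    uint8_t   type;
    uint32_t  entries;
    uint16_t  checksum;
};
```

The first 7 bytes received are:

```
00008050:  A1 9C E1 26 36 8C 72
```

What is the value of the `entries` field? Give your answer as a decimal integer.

2632001078

`entries` follows `type` (1 byte), so it starts at byte offset 1 and occupies 4 bytes.
Bytes at offsets 1..4: 9C E1 26 36.
Big-endian: lowest address holds the most-significant byte.
The bytes are already most-significant first: 0x9CE12636.
0x9CE12636 = 2632001078.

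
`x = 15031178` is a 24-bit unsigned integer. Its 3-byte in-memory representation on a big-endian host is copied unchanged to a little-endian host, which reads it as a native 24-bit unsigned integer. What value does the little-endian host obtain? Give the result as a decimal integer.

9067493

15031178 in 24-bit hexadecimal is 0xE55B8A.
Stored big-endian, the bytes at ascending addresses are E5 5B 8A.
Read back as little-endian, the first byte is least significant, giving 0x8A5BE5.
0x8A5BE5 = 9067493.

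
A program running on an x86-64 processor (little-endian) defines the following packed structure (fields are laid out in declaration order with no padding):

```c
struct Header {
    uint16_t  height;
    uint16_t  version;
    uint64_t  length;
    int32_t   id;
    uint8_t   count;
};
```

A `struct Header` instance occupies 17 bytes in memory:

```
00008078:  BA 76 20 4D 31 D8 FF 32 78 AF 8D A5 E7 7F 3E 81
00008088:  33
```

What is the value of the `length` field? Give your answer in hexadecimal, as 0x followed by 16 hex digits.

`length` follows `height` (2 B), `version` (2 B), so it starts at offset 2 + 2 = 4 and occupies 8 bytes.
Bytes at offsets 4..11: 31 D8 FF 32 78 AF 8D A5.
Little-endian stores the least-significant byte at the lowest address.
Reassemble most-significant byte first: A5 8D AF 78 32 FF D8 31 → 0xA58DAF7832FFD831.

0xA58DAF7832FFD831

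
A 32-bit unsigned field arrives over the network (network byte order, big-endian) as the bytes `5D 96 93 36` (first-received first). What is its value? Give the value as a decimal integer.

1570149174

Big-endian: lowest address holds the most-significant byte.
The bytes are already most-significant first: 0x5D969336.
0x5D969336 = 1570149174.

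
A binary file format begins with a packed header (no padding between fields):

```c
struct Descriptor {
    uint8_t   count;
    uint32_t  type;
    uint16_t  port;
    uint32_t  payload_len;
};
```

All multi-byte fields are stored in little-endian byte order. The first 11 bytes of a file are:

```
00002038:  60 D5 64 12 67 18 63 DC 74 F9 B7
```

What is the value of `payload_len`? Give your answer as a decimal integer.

3086578908

`payload_len` follows `count` (1 B), `type` (4 B), `port` (2 B), so it starts at offset 1 + 4 + 2 = 7 and occupies 4 bytes.
Bytes at offsets 7..10: DC 74 F9 B7.
Little-endian stores the least-significant byte at the lowest address.
Reassemble most-significant byte first: B7 F9 74 DC → 0xB7F974DC.
0xB7F974DC = 3086578908.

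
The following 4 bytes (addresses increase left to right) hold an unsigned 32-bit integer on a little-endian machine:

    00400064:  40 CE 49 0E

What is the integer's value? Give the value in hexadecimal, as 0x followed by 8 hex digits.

0x0E49CE40

Little-endian stores the least-significant byte at the lowest address.
Reassemble most-significant byte first: 0E 49 CE 40 → 0x0E49CE40.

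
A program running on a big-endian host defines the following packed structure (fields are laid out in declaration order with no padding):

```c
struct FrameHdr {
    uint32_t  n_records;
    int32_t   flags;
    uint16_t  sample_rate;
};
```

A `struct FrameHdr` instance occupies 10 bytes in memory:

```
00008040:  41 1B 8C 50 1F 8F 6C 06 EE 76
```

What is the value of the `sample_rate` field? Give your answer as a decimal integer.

61046

`sample_rate` follows `n_records` (4 B), `flags` (4 B), so it starts at offset 4 + 4 = 8 and occupies 2 bytes.
Bytes at offsets 8..9: EE 76.
Big-endian stores the most-significant byte at the lowest address.
The bytes are already most-significant first: 0xEE76.
0xEE76 = 61046.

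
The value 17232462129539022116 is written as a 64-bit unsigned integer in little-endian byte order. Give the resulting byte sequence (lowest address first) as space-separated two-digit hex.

24 7D 8B 5C 01 01 26 EF

17232462129539022116 in hexadecimal, padded to 64 bits, is 0xEF2601015C8B7D24.
Split into bytes (most-significant first): EF 26 01 01 5C 8B 7D 24.
Little-endian stores the least-significant byte at the lowest address.
So at ascending addresses the bytes are 24 7D 8B 5C 01 01 26 EF.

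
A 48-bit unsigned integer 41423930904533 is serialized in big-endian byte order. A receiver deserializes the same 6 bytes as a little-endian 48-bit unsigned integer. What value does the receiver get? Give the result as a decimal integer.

41423930904533 in 48-bit hexadecimal is 0x25ACC2AFCFD5.
Stored big-endian, the bytes at ascending addresses are 25 AC C2 AF CF D5.
Read back as little-endian, the first byte is least significant, giving 0xD5CFAFC2AC25.
0xD5CFAFC2AC25 = 235087983717413.

235087983717413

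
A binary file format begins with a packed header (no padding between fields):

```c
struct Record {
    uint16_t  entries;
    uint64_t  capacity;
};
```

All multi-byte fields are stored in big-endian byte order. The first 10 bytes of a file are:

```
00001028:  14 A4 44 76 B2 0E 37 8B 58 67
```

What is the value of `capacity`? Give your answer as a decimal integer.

4933326215962122343

`capacity` follows `entries` (2 bytes), so it starts at byte offset 2 and occupies 8 bytes.
Bytes at offsets 2..9: 44 76 B2 0E 37 8B 58 67.
In big-endian order the high byte comes first in memory.
The bytes are already most-significant first: 0x4476B20E378B5867.
0x4476B20E378B5867 = 4933326215962122343.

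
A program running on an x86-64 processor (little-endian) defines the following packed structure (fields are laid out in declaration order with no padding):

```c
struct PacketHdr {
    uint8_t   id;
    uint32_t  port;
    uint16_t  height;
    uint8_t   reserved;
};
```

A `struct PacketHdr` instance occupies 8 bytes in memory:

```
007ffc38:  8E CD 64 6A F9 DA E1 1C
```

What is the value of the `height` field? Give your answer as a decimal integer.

57818

`height` follows `id` (1 B), `port` (4 B), so it starts at offset 1 + 4 = 5 and occupies 2 bytes.
Bytes at offsets 5..6: DA E1.
In little-endian order the low byte comes first in memory.
Reassemble most-significant byte first: E1 DA → 0xE1DA.
0xE1DA = 57818.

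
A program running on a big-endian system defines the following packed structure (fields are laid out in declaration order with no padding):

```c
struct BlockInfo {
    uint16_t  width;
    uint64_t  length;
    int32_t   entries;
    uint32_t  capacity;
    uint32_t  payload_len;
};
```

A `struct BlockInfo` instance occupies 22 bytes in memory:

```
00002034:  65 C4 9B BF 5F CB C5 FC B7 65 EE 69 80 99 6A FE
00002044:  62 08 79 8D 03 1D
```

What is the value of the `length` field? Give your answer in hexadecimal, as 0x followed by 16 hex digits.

`length` follows `width` (2 bytes), so it starts at byte offset 2 and occupies 8 bytes.
Bytes at offsets 2..9: 9B BF 5F CB C5 FC B7 65.
Big-endian: lowest address holds the most-significant byte.
The bytes are already most-significant first: 0x9BBF5FCBC5FCB765.

0x9BBF5FCBC5FCB765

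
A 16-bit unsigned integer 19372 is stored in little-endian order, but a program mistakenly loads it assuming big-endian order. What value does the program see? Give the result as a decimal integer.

19372 in 16-bit hexadecimal is 0x4BAC.
Stored little-endian, the bytes at ascending addresses are AC 4B.
Read back as big-endian, the last byte is least significant, giving 0xAC4B.
0xAC4B = 44107.

44107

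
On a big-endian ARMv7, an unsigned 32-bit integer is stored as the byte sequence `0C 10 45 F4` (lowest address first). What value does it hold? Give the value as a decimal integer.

In big-endian order the high byte comes first in memory.
The bytes are already most-significant first: 0x0C1045F4.
0x0C1045F4 = 202393076.

202393076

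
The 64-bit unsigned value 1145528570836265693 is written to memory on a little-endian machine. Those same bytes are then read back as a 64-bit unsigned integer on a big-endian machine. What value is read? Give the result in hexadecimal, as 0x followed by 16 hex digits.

0xDDAAC1782ABCE50F

1145528570836265693 in 64-bit hexadecimal is 0x0FE5BC2A78C1AADD.
Stored little-endian, the bytes at ascending addresses are DD AA C1 78 2A BC E5 0F.
Read back as big-endian, the last byte is least significant, giving 0xDDAAC1782ABCE50F.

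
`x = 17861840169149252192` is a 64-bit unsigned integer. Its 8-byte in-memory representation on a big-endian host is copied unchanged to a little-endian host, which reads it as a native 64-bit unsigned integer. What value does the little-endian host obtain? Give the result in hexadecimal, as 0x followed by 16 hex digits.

17861840169149252192 in 64-bit hexadecimal is 0xF7E200FF6CF1C260.
Stored big-endian, the bytes at ascending addresses are F7 E2 00 FF 6C F1 C2 60.
Read back as little-endian, the first byte is least significant, giving 0x60C2F16CFF00E2F7.

0x60C2F16CFF00E2F7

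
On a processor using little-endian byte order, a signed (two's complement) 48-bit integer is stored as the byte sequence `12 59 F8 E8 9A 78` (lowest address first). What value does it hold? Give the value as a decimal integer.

132606728886546

Little-endian: lowest address holds the least-significant byte.
Reassemble most-significant byte first: 78 9A E8 F8 59 12 → 0x789AE8F85912.
0x789AE8F85912 = 132606728886546.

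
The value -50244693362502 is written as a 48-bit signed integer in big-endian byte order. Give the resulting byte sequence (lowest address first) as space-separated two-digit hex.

D2 4D 7E E6 78 BA

Two's complement of -50244693362502 in 48 bits: 50244693362502 = 0x2DB281198746; invert → 0xD24D7EE678B9; add 1 → 0xD24D7EE678BA.
Split into bytes (most-significant first): D2 4D 7E E6 78 BA.
Big-endian stores the most-significant byte at the lowest address.
So the memory order matches the most-significant-first order: D2 4D 7E E6 78 BA.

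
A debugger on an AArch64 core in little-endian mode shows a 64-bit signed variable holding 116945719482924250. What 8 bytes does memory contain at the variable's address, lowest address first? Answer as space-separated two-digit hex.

DA 3C C8 23 83 79 9F 01

116945719482924250 in hexadecimal, padded to 64 bits, is 0x019F798323C83CDA.
Split into bytes (most-significant first): 01 9F 79 83 23 C8 3C DA.
Little-endian stores the least-significant byte at the lowest address.
So at ascending addresses the bytes are DA 3C C8 23 83 79 9F 01.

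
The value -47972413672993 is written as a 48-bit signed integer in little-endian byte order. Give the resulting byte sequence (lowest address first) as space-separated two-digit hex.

Two's complement of -47972413672993 in 48 bits: 47972413672993 = 0x2BA172AD0E21; invert → 0xD45E8D52F1DE; add 1 → 0xD45E8D52F1DF.
Split into bytes (most-significant first): D4 5E 8D 52 F1 DF.
Little-endian: lowest address holds the least-significant byte.
So at ascending addresses the bytes are DF F1 52 8D 5E D4.

DF F1 52 8D 5E D4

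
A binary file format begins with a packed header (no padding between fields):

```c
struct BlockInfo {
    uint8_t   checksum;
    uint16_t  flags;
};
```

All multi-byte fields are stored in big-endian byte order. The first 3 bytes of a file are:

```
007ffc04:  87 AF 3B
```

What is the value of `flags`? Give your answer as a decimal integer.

44859

`flags` follows `checksum` (1 byte), so it starts at byte offset 1 and occupies 2 bytes.
Bytes at offsets 1..2: AF 3B.
Big-endian: lowest address holds the most-significant byte.
The bytes are already most-significant first: 0xAF3B.
0xAF3B = 44859.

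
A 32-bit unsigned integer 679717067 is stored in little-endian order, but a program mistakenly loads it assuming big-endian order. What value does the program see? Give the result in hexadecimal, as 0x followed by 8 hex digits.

0xCBA88328

679717067 in 32-bit hexadecimal is 0x2883A8CB.
Stored little-endian, the bytes at ascending addresses are CB A8 83 28.
Read back as big-endian, the last byte is least significant, giving 0xCBA88328.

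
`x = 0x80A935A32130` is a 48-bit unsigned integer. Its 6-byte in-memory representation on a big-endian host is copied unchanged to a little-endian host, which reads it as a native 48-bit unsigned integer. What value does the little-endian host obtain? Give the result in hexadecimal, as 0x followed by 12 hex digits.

0x3021A335A980

Stored big-endian, the bytes at ascending addresses are 80 A9 35 A3 21 30.
Read back as little-endian, the first byte is least significant, giving 0x3021A335A980.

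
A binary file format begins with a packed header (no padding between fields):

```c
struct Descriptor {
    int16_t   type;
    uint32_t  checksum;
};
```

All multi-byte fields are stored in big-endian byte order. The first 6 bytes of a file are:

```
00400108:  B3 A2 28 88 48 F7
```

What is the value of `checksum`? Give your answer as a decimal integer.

680020215

`checksum` follows `type` (2 bytes), so it starts at byte offset 2 and occupies 4 bytes.
Bytes at offsets 2..5: 28 88 48 F7.
Big-endian stores the most-significant byte at the lowest address.
The bytes are already most-significant first: 0x288848F7.
0x288848F7 = 680020215.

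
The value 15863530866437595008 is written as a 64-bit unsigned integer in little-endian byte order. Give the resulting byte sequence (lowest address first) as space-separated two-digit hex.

80 1F 75 41 46 95 26 DC

15863530866437595008 in hexadecimal, padded to 64 bits, is 0xDC26954641751F80.
Split into bytes (most-significant first): DC 26 95 46 41 75 1F 80.
In little-endian order the low byte comes first in memory.
So at ascending addresses the bytes are 80 1F 75 41 46 95 26 DC.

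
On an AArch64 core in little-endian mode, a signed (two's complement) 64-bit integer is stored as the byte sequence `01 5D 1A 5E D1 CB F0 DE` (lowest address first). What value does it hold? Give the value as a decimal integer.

-2382180102791602943

Little-endian stores the least-significant byte at the lowest address.
Reassemble most-significant byte first: DE F0 CB D1 5E 1A 5D 01 → 0xDEF0CBD15E1A5D01.
Top bit is set, so as a signed 64-bit value this is 0xDEF0CBD15E1A5D01 − 2^64 = -2382180102791602943.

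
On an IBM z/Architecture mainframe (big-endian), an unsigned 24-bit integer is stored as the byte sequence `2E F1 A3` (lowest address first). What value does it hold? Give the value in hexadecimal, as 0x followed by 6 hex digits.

Big-endian stores the most-significant byte at the lowest address.
The bytes are already most-significant first: 0x2EF1A3.

0x2EF1A3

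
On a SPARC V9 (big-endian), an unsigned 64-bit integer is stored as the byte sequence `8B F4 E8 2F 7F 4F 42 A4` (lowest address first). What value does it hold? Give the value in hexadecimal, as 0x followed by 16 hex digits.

Big-endian stores the most-significant byte at the lowest address.
The bytes are already most-significant first: 0x8BF4E82F7F4F42A4.

0x8BF4E82F7F4F42A4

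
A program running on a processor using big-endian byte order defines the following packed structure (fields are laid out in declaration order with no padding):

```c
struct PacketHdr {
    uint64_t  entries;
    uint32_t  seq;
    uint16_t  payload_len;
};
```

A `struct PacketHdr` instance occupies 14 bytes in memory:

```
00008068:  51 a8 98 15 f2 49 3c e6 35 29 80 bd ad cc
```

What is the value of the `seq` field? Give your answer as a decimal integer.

891912381

`seq` follows `entries` (8 bytes), so it starts at byte offset 8 and occupies 4 bytes.
Bytes at offsets 8..11: 35 29 80 BD.
In big-endian order the high byte comes first in memory.
The bytes are already most-significant first: 0x352980BD.
0x352980BD = 891912381.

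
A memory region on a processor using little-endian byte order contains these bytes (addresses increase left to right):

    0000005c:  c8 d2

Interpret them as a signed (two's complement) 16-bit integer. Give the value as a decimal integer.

-11576

In little-endian order the low byte comes first in memory.
Reassemble most-significant byte first: D2 C8 → 0xD2C8.
Top bit is set, so as a signed 16-bit value this is 0xD2C8 − 2^16 = -11576.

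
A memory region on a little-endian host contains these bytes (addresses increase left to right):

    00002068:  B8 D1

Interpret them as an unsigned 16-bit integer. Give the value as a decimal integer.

In little-endian order the low byte comes first in memory.
Reassemble most-significant byte first: D1 B8 → 0xD1B8.
0xD1B8 = 53688.

53688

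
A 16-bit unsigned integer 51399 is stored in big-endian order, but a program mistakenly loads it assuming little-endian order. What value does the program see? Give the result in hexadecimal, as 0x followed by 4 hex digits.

0xC7C8

51399 in 16-bit hexadecimal is 0xC8C7.
Stored big-endian, the bytes at ascending addresses are C8 C7.
Read back as little-endian, the first byte is least significant, giving 0xC7C8.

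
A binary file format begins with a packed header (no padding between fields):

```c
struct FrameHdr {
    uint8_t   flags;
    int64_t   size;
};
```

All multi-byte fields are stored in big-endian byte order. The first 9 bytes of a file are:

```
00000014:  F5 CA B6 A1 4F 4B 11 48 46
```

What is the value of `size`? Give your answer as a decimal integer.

`size` follows `flags` (1 byte), so it starts at byte offset 1 and occupies 8 bytes.
Bytes at offsets 1..8: CA B6 A1 4F 4B 11 48 46.
Big-endian stores the most-significant byte at the lowest address.
The bytes are already most-significant first: 0xCAB6A14F4B114846.
Top bit is set, so as a signed 64-bit value this is 0xCAB6A14F4B114846 − 2^64 = -3839704270352857018.

-3839704270352857018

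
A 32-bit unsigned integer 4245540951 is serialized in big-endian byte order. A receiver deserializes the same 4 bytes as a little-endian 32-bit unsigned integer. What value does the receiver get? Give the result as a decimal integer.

1473252861

4245540951 in 32-bit hexadecimal is 0xFD0DD057.
Stored big-endian, the bytes at ascending addresses are FD 0D D0 57.
Read back as little-endian, the first byte is least significant, giving 0x57D00DFD.
0x57D00DFD = 1473252861.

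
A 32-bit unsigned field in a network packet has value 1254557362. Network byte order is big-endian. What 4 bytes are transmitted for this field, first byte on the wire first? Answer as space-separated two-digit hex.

4A C7 06 B2

1254557362 in hexadecimal, padded to 32 bits, is 0x4AC706B2.
Split into bytes (most-significant first): 4A C7 06 B2.
In big-endian order the high byte comes first in memory.
So the memory order matches the most-significant-first order: 4A C7 06 B2.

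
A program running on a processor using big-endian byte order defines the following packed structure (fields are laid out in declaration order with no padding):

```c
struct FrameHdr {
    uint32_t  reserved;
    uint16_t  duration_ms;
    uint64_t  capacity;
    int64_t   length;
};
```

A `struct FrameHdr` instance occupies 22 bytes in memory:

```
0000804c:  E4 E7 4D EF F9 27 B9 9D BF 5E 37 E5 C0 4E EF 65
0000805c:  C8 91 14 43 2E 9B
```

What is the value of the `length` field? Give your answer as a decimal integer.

`length` follows `reserved` (4 B), `duration_ms` (2 B), `capacity` (8 B), so it starts at offset 4 + 2 + 8 = 14 and occupies 8 bytes.
Bytes at offsets 14..21: EF 65 C8 91 14 43 2E 9B.
Big-endian stores the most-significant byte at the lowest address.
The bytes are already most-significant first: 0xEF65C89114432E9B.
Top bit is set, so as a signed 64-bit value this is 0xEF65C89114432E9B − 2^64 = -1196329600561238373.

-1196329600561238373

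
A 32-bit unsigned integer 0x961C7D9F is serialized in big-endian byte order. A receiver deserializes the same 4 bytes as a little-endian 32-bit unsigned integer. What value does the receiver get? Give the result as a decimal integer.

2675776662

Stored big-endian, the bytes at ascending addresses are 96 1C 7D 9F.
Read back as little-endian, the first byte is least significant, giving 0x9F7D1C96.
0x9F7D1C96 = 2675776662.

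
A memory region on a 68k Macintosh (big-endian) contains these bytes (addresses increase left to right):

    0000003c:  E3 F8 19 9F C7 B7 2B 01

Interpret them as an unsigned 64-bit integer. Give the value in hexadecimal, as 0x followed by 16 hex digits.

Big-endian: lowest address holds the most-significant byte.
The bytes are already most-significant first: 0xE3F8199FC7B72B01.

0xE3F8199FC7B72B01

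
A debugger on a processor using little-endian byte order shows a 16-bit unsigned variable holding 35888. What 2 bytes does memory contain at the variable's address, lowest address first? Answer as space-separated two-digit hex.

30 8C

35888 in hexadecimal, padded to 16 bits, is 0x8C30.
Split into bytes (most-significant first): 8C 30.
Little-endian stores the least-significant byte at the lowest address.
So at ascending addresses the bytes are 30 8C.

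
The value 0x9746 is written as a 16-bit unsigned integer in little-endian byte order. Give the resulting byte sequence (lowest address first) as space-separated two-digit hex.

46 97

Split into bytes (most-significant first): 97 46.
Little-endian: lowest address holds the least-significant byte.
So at ascending addresses the bytes are 46 97.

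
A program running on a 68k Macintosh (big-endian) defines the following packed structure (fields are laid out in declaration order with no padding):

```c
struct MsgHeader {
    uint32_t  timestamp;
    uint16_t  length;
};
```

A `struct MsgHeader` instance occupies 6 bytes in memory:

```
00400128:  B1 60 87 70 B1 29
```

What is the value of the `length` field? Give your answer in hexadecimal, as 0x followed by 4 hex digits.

0xB129

`length` follows `timestamp` (4 bytes), so it starts at byte offset 4 and occupies 2 bytes.
Bytes at offsets 4..5: B1 29.
Big-endian: lowest address holds the most-significant byte.
The bytes are already most-significant first: 0xB129.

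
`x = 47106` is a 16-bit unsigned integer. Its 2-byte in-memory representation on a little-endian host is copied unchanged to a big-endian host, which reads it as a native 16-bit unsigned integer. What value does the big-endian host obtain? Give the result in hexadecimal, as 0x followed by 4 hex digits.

47106 in 16-bit hexadecimal is 0xB802.
Stored little-endian, the bytes at ascending addresses are 02 B8.
Read back as big-endian, the last byte is least significant, giving 0x02B8.

0x02B8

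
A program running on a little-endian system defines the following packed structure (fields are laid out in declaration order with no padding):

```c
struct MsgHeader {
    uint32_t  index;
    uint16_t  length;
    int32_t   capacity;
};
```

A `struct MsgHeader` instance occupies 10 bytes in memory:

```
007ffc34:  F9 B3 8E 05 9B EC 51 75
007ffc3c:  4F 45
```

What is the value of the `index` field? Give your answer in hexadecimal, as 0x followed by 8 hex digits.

0x058EB3F9

`index` is the first field, at byte offset 0, occupying 4 bytes.
Bytes at offsets 0..3: F9 B3 8E 05.
In little-endian order the low byte comes first in memory.
Reassemble most-significant byte first: 05 8E B3 F9 → 0x058EB3F9.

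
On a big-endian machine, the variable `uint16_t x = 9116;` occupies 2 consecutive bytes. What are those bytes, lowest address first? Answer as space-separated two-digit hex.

9116 in hexadecimal, padded to 16 bits, is 0x239C.
Split into bytes (most-significant first): 23 9C.
Big-endian: lowest address holds the most-significant byte.
So the memory order matches the most-significant-first order: 23 9C.

23 9C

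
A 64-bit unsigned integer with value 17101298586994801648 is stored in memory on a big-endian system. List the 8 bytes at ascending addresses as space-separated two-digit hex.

17101298586994801648 in hexadecimal, padded to 64 bits, is 0xED54047553B6FBF0.
Split into bytes (most-significant first): ED 54 04 75 53 B6 FB F0.
Big-endian: lowest address holds the most-significant byte.
So the memory order matches the most-significant-first order: ED 54 04 75 53 B6 FB F0.

ED 54 04 75 53 B6 FB F0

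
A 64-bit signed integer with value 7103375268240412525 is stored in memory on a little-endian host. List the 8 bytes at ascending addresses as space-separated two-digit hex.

6D CF C3 D1 2B 42 94 62

7103375268240412525 in hexadecimal, padded to 64 bits, is 0x6294422BD1C3CF6D.
Split into bytes (most-significant first): 62 94 42 2B D1 C3 CF 6D.
Little-endian stores the least-significant byte at the lowest address.
So at ascending addresses the bytes are 6D CF C3 D1 2B 42 94 62.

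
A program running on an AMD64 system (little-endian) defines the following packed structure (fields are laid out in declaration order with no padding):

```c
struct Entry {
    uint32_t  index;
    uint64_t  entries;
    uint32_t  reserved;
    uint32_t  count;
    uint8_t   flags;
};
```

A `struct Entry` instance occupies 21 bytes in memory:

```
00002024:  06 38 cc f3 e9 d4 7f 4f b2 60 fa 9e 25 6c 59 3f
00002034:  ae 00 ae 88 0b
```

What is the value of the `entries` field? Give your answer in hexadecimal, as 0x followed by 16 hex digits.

0x9EFA60B24F7FD4E9

`entries` follows `index` (4 bytes), so it starts at byte offset 4 and occupies 8 bytes.
Bytes at offsets 4..11: E9 D4 7F 4F B2 60 FA 9E.
In little-endian order the low byte comes first in memory.
Reassemble most-significant byte first: 9E FA 60 B2 4F 7F D4 E9 → 0x9EFA60B24F7FD4E9.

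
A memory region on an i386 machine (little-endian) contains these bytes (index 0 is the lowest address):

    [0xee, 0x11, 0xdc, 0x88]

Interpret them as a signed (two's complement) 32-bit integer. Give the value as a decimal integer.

-1998843410

Little-endian: lowest address holds the least-significant byte.
Reassemble most-significant byte first: 88 DC 11 EE → 0x88DC11EE.
Top bit is set, so as a signed 32-bit value this is 0x88DC11EE − 2^32 = -1998843410.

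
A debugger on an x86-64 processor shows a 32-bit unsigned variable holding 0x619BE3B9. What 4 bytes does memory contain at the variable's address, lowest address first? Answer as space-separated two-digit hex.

B9 E3 9B 61

Split into bytes (most-significant first): 61 9B E3 B9.
Little-endian: lowest address holds the least-significant byte.
So at ascending addresses the bytes are B9 E3 9B 61.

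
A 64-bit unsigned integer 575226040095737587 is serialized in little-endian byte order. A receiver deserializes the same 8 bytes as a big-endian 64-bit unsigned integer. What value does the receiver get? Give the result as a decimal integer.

17511814119703837447

575226040095737587 in 64-bit hexadecimal is 0x07FB9D09297606F3.
Stored little-endian, the bytes at ascending addresses are F3 06 76 29 09 9D FB 07.
Read back as big-endian, the last byte is least significant, giving 0xF3067629099DFB07.
0xF3067629099DFB07 = 17511814119703837447.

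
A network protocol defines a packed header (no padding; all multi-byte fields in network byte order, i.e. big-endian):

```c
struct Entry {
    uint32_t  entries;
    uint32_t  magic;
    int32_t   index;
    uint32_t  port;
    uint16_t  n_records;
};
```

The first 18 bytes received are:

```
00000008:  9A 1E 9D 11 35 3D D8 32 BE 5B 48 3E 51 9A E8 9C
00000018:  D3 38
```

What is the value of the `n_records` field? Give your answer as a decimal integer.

`n_records` follows `entries` (4 B), `magic` (4 B), `index` (4 B), `port` (4 B), so it starts at offset 4 + 4 + 4 + 4 = 16 and occupies 2 bytes.
Bytes at offsets 16..17: D3 38.
Big-endian stores the most-significant byte at the lowest address.
The bytes are already most-significant first: 0xD338.
0xD338 = 54072.

54072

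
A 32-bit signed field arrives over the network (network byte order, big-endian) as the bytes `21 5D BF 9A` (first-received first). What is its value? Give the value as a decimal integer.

559792026

Big-endian stores the most-significant byte at the lowest address.
The bytes are already most-significant first: 0x215DBF9A.
0x215DBF9A = 559792026.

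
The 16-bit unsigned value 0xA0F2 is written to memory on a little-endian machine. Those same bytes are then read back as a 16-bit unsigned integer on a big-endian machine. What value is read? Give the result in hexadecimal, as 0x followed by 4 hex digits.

0xF2A0

Stored little-endian, the bytes at ascending addresses are F2 A0.
Read back as big-endian, the last byte is least significant, giving 0xF2A0.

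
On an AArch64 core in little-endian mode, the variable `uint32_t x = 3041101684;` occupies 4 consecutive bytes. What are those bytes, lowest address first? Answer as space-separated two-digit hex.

74 87 43 B5

3041101684 in hexadecimal, padded to 32 bits, is 0xB5438774.
Split into bytes (most-significant first): B5 43 87 74.
In little-endian order the low byte comes first in memory.
So at ascending addresses the bytes are 74 87 43 B5.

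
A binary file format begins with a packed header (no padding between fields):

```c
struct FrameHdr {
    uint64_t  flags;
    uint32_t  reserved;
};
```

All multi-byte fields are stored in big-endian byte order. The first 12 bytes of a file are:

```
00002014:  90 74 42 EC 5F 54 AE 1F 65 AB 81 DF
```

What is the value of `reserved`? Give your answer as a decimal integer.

1705738719

`reserved` follows `flags` (8 bytes), so it starts at byte offset 8 and occupies 4 bytes.
Bytes at offsets 8..11: 65 AB 81 DF.
Big-endian stores the most-significant byte at the lowest address.
The bytes are already most-significant first: 0x65AB81DF.
0x65AB81DF = 1705738719.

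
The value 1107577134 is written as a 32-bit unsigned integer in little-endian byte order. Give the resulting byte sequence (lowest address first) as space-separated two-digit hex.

1107577134 in hexadecimal, padded to 32 bits, is 0x4204492E.
Split into bytes (most-significant first): 42 04 49 2E.
Little-endian: lowest address holds the least-significant byte.
So at ascending addresses the bytes are 2E 49 04 42.

2E 49 04 42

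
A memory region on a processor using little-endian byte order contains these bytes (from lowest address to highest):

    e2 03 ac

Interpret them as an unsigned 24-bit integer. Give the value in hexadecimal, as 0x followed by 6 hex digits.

In little-endian order the low byte comes first in memory.
Reassemble most-significant byte first: AC 03 E2 → 0xAC03E2.

0xAC03E2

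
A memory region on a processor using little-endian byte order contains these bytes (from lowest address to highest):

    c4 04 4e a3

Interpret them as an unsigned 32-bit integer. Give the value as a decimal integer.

Little-endian: lowest address holds the least-significant byte.
Reassemble most-significant byte first: A3 4E 04 C4 → 0xA34E04C4.
0xA34E04C4 = 2739799236.

2739799236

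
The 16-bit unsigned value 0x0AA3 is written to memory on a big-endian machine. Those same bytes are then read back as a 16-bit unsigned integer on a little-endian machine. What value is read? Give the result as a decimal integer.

Stored big-endian, the bytes at ascending addresses are 0A A3.
Read back as little-endian, the first byte is least significant, giving 0xA30A.
0xA30A = 41738.

41738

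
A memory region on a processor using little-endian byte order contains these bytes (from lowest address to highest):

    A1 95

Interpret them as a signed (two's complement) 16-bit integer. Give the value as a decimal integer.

-27231

Little-endian: lowest address holds the least-significant byte.
Reassemble most-significant byte first: 95 A1 → 0x95A1.
Top bit is set, so as a signed 16-bit value this is 0x95A1 − 2^16 = -27231.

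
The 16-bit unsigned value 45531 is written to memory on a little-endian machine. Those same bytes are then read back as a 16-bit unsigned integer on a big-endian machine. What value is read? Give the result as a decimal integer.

56241

45531 in 16-bit hexadecimal is 0xB1DB.
Stored little-endian, the bytes at ascending addresses are DB B1.
Read back as big-endian, the last byte is least significant, giving 0xDBB1.
0xDBB1 = 56241.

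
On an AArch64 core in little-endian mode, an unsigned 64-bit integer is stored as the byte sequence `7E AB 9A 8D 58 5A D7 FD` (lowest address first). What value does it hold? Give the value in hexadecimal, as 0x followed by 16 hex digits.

0xFDD75A588D9AAB7E

In little-endian order the low byte comes first in memory.
Reassemble most-significant byte first: FD D7 5A 58 8D 9A AB 7E → 0xFDD75A588D9AAB7E.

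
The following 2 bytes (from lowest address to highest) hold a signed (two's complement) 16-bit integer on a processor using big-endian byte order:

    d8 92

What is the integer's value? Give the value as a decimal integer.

-10094

In big-endian order the high byte comes first in memory.
The bytes are already most-significant first: 0xD892.
Top bit is set, so as a signed 16-bit value this is 0xD892 − 2^16 = -10094.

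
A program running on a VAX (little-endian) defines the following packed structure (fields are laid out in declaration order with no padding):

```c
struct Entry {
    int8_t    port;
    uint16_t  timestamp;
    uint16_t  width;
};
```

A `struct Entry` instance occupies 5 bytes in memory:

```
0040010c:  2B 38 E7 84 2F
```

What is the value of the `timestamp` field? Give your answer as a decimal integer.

59192

`timestamp` follows `port` (1 byte), so it starts at byte offset 1 and occupies 2 bytes.
Bytes at offsets 1..2: 38 E7.
Little-endian stores the least-significant byte at the lowest address.
Reassemble most-significant byte first: E7 38 → 0xE738.
0xE738 = 59192.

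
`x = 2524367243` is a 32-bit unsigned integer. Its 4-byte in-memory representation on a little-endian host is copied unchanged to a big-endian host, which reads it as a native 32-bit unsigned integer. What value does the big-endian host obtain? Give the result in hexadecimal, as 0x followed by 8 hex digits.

2524367243 in 32-bit hexadecimal is 0x9676C98B.
Stored little-endian, the bytes at ascending addresses are 8B C9 76 96.
Read back as big-endian, the last byte is least significant, giving 0x8BC97696.

0x8BC97696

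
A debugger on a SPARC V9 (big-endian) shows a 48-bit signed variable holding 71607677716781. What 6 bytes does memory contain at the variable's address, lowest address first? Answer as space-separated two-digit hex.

41 20 76 31 89 2D

71607677716781 in hexadecimal, padded to 48 bits, is 0x41207631892D.
Split into bytes (most-significant first): 41 20 76 31 89 2D.
Big-endian: lowest address holds the most-significant byte.
So the memory order matches the most-significant-first order: 41 20 76 31 89 2D.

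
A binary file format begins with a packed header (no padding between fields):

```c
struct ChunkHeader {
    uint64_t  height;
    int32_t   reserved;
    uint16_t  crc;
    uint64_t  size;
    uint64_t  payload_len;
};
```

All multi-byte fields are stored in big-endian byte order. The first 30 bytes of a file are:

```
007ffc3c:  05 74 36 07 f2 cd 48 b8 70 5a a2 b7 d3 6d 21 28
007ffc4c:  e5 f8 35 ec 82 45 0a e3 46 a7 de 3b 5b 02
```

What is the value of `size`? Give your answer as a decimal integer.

`size` follows `height` (8 B), `reserved` (4 B), `crc` (2 B), so it starts at offset 8 + 4 + 2 = 14 and occupies 8 bytes.
Bytes at offsets 14..21: 21 28 E5 F8 35 EC 82 45.
In big-endian order the high byte comes first in memory.
The bytes are already most-significant first: 0x2128E5F835EC8245.
0x2128E5F835EC8245 = 2389412456539390533.

2389412456539390533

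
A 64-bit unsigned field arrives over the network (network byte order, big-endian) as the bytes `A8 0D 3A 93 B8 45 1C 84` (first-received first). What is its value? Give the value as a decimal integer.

12109399379195272324

In big-endian order the high byte comes first in memory.
The bytes are already most-significant first: 0xA80D3A93B8451C84.
0xA80D3A93B8451C84 = 12109399379195272324.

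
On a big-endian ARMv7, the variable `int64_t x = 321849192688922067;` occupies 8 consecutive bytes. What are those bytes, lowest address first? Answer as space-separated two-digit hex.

321849192688922067 in hexadecimal, padded to 64 bits, is 0x04777022B1782DD3.
Split into bytes (most-significant first): 04 77 70 22 B1 78 2D D3.
Big-endian: lowest address holds the most-significant byte.
So the memory order matches the most-significant-first order: 04 77 70 22 B1 78 2D D3.

04 77 70 22 B1 78 2D D3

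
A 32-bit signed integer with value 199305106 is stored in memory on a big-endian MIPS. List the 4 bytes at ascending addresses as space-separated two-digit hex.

0B E1 27 92

199305106 in hexadecimal, padded to 32 bits, is 0x0BE12792.
Split into bytes (most-significant first): 0B E1 27 92.
In big-endian order the high byte comes first in memory.
So the memory order matches the most-significant-first order: 0B E1 27 92.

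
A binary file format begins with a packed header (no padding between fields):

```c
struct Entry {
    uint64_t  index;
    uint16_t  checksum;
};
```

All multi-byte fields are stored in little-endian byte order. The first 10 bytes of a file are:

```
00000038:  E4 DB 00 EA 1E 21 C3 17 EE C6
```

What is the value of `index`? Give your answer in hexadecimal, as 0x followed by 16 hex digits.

`index` is the first field, at byte offset 0, occupying 8 bytes.
Bytes at offsets 0..7: E4 DB 00 EA 1E 21 C3 17.
Little-endian stores the least-significant byte at the lowest address.
Reassemble most-significant byte first: 17 C3 21 1E EA 00 DB E4 → 0x17C3211EEA00DBE4.

0x17C3211EEA00DBE4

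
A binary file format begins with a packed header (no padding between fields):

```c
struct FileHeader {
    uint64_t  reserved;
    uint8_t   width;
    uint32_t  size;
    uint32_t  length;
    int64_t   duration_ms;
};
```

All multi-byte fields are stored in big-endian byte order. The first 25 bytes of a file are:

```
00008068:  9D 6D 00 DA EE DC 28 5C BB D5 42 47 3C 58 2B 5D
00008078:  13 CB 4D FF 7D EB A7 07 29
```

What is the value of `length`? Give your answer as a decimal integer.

1479236883

`length` follows `reserved` (8 B), `width` (1 B), `size` (4 B), so it starts at offset 8 + 1 + 4 = 13 and occupies 4 bytes.
Bytes at offsets 13..16: 58 2B 5D 13.
In big-endian order the high byte comes first in memory.
The bytes are already most-significant first: 0x582B5D13.
0x582B5D13 = 1479236883.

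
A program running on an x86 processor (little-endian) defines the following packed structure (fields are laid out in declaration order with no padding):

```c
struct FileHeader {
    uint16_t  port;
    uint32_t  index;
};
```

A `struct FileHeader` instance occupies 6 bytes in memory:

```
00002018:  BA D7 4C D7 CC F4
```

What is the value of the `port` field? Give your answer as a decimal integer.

55226

`port` is the first field, at byte offset 0, occupying 2 bytes.
Bytes at offsets 0..1: BA D7.
Little-endian stores the least-significant byte at the lowest address.
Reassemble most-significant byte first: D7 BA → 0xD7BA.
0xD7BA = 55226.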